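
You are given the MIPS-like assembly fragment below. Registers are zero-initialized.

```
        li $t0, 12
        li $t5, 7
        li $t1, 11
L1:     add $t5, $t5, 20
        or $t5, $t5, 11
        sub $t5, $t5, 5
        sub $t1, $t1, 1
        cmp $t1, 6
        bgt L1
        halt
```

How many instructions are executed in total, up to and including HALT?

$t0=12
$t5=7
$t1=11
$t5=7+20=27
$t5=27|11=27
$t5=27-5=22
$t1=11-1=10
cmp $t1, 6  (cmp 10,6)
bgt L1: taken
$t5=22+20=42
$t5=42|11=43
$t5=43-5=38
$t1=10-1=9
cmp $t1, 6  (cmp 9,6)
bgt L1: taken
$t5=38+20=58
$t5=58|11=59
$t5=59-5=54
$t1=9-1=8
cmp $t1, 6  (cmp 8,6)
bgt L1: taken
$t5=54+20=74
$t5=74|11=75
$t5=75-5=70
$t1=8-1=7
cmp $t1, 6  (cmp 7,6)
bgt L1: taken
$t5=70+20=90
$t5=90|11=91
$t5=91-5=86
$t1=7-1=6
cmp $t1, 6  (cmp 6,6)
bgt L1: not taken
halt.
Total executed instructions: 34.

34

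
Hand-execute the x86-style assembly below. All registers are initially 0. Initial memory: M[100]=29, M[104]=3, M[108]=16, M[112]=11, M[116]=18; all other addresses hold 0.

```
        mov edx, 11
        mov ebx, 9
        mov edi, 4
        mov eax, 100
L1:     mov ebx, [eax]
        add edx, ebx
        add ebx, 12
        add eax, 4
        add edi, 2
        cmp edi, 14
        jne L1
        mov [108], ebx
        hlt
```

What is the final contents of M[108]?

30

after mov edx, 11: edx=11
after mov ebx, 9: ebx=9
after mov edi, 4: edi=4
after mov eax, 100: eax=100
after mov ebx, [eax]: ebx=M[100]=29
after add edx, ebx: edx=11+29=40
after add ebx, 12: ebx=29+12=41
after add eax, 4: eax=100+4=104
after add edi, 2: edi=4+2=6
cmp edi, 14  (cmp 6,14)
jne L1: taken
after mov ebx, [eax]: ebx=M[104]=3
after add edx, ebx: edx=40+3=43
after add ebx, 12: ebx=3+12=15
after add eax, 4: eax=104+4=108
after add edi, 2: edi=6+2=8
cmp edi, 14  (cmp 8,14)
jne L1: taken
after mov ebx, [eax]: ebx=M[108]=16
after add edx, ebx: edx=43+16=59
after add ebx, 12: ebx=16+12=28
after add eax, 4: eax=108+4=112
after add edi, 2: edi=8+2=10
cmp edi, 14  (cmp 10,14)
jne L1: taken
after mov ebx, [eax]: ebx=M[112]=11
after add edx, ebx: edx=59+11=70
after add ebx, 12: ebx=11+12=23
after add eax, 4: eax=112+4=116
after add edi, 2: edi=10+2=12
cmp edi, 14  (cmp 12,14)
jne L1: taken
after mov ebx, [eax]: ebx=M[116]=18
after add edx, ebx: edx=70+18=88
after add ebx, 12: ebx=18+12=30
after add eax, 4: eax=116+4=120
after add edi, 2: edi=12+2=14
cmp edi, 14  (cmp 14,14)
jne L1: not taken
mov [108], ebx → M[108]=30
halt.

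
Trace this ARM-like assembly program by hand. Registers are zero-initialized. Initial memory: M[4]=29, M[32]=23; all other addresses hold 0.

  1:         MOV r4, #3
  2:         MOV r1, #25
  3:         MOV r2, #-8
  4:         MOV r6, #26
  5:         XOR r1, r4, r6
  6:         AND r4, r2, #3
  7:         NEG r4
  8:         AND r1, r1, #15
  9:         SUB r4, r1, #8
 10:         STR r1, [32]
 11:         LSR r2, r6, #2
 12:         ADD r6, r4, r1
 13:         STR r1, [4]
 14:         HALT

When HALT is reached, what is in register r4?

1

r4=3
r1=25
r2=-8
r6=26
r1=3^26=25
r4=(-8)&3=0
r4=-(0)=0
r1=25&15=9
r4=9-8=1
STR r1, [32] → M[32]=9
r2=26>>2=6
r6=1+9=10
STR r1, [4] → M[4]=9
halt.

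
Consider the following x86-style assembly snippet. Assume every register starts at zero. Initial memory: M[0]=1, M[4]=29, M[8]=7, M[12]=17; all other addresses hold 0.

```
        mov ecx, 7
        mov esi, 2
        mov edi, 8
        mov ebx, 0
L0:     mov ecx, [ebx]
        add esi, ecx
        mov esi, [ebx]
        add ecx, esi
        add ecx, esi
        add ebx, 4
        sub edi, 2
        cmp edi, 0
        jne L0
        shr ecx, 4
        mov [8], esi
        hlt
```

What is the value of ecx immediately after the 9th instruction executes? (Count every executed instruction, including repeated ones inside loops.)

after mov ecx, 7: ecx=7
after mov esi, 2: esi=2
after mov edi, 8: edi=8
after mov ebx, 0: ebx=0
after mov ecx, [ebx]: ecx=M[0]=1
after add esi, ecx: esi=2+1=3
after mov esi, [ebx]: esi=M[0]=1
after add ecx, esi: ecx=1+1=2
after add ecx, esi: ecx=2+1=3
After step 9: ecx = 3.

3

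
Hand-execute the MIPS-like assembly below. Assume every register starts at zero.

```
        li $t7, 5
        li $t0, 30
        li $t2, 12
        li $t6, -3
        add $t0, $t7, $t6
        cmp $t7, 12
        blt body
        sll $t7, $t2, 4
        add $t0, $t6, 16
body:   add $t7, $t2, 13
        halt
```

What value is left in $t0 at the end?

2

$t7=5
$t0=30
$t2=12
$t6=-3
$t0=5+(-3)=2
cmp $t7, 12  (cmp 5,12)
blt body: taken
$t7=12+13=25
halt.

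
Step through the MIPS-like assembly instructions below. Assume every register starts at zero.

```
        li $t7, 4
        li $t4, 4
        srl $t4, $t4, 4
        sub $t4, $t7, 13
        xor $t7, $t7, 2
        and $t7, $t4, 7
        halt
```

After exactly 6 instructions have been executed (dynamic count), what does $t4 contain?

-9

li $t7, 4 → $t7=4
li $t4, 4 → $t4=4
srl $t4, $t4, 4 → $t4=4>>4=0
sub $t4, $t7, 13 → $t4=4-13=-9
xor $t7, $t7, 2 → $t7=4^2=6
and $t7, $t4, 7 → $t7=(-9)&7=7
After step 6: $t4 = -9.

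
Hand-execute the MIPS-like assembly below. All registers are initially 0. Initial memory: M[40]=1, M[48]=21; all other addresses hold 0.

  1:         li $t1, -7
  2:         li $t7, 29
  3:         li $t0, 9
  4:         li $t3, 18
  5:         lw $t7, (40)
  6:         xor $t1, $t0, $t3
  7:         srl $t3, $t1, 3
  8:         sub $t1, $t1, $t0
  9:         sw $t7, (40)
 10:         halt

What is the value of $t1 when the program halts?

18

$t1=-7
$t7=29
$t0=9
$t3=18
$t7=M[40]=1
$t1=9^18=27
$t3=27>>3=3
$t1=27-9=18
sw $t7, (40) → M[40]=1
halt.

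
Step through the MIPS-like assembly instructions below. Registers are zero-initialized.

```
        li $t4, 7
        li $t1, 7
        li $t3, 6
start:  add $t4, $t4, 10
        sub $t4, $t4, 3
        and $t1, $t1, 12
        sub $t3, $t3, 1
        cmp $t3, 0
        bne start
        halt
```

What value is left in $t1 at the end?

li $t4, 7 → $t4=7
li $t1, 7 → $t1=7
li $t3, 6 → $t3=6
add $t4, $t4, 10 → $t4=7+10=17
sub $t4, $t4, 3 → $t4=17-3=14
and $t1, $t1, 12 → $t1=7&12=4
sub $t3, $t3, 1 → $t3=6-1=5
cmp $t3, 0  (cmp 5,0)
bne start: taken
add $t4, $t4, 10 → $t4=14+10=24
sub $t4, $t4, 3 → $t4=24-3=21
and $t1, $t1, 12 → $t1=4&12=4
sub $t3, $t3, 1 → $t3=5-1=4
cmp $t3, 0  (cmp 4,0)
bne start: taken
add $t4, $t4, 10 → $t4=21+10=31
sub $t4, $t4, 3 → $t4=31-3=28
and $t1, $t1, 12 → $t1=4&12=4
sub $t3, $t3, 1 → $t3=4-1=3
cmp $t3, 0  (cmp 3,0)
bne start: taken
add $t4, $t4, 10 → $t4=28+10=38
sub $t4, $t4, 3 → $t4=38-3=35
and $t1, $t1, 12 → $t1=4&12=4
sub $t3, $t3, 1 → $t3=3-1=2
cmp $t3, 0  (cmp 2,0)
bne start: taken
add $t4, $t4, 10 → $t4=35+10=45
sub $t4, $t4, 3 → $t4=45-3=42
and $t1, $t1, 12 → $t1=4&12=4
sub $t3, $t3, 1 → $t3=2-1=1
cmp $t3, 0  (cmp 1,0)
bne start: taken
add $t4, $t4, 10 → $t4=42+10=52
sub $t4, $t4, 3 → $t4=52-3=49
and $t1, $t1, 12 → $t1=4&12=4
sub $t3, $t3, 1 → $t3=1-1=0
cmp $t3, 0  (cmp 0,0)
bne start: not taken
halt.

4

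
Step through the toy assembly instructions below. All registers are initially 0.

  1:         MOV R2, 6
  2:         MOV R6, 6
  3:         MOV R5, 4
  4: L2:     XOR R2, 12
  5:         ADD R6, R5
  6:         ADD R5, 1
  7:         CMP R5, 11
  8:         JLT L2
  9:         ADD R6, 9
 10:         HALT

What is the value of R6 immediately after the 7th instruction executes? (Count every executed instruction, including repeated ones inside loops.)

10

after MOV R2, 6: R2=6
after MOV R6, 6: R6=6
after MOV R5, 4: R5=4
after XOR R2, 12: R2=6^12=10
after ADD R6, R5: R6=6+4=10
after ADD R5, 1: R5=4+1=5
CMP R5, 11  (cmp 5,11)
After step 7: R6 = 10.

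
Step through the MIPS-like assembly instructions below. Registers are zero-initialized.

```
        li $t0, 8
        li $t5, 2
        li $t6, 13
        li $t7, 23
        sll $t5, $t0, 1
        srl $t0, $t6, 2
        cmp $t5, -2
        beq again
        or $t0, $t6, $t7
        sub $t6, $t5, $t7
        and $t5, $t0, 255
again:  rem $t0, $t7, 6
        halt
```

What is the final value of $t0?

li $t0, 8 → $t0=8
li $t5, 2 → $t5=2
li $t6, 13 → $t6=13
li $t7, 23 → $t7=23
sll $t5, $t0, 1 → $t5=8<<1=16
srl $t0, $t6, 2 → $t0=13>>2=3
cmp $t5, -2  (cmp 16,-2)
beq again: not taken
or $t0, $t6, $t7 → $t0=13|23=31
sub $t6, $t5, $t7 → $t6=16-23=-7
and $t5, $t0, 255 → $t5=31&255=31
rem $t0, $t7, 6 → $t0=23%6=5
halt.

5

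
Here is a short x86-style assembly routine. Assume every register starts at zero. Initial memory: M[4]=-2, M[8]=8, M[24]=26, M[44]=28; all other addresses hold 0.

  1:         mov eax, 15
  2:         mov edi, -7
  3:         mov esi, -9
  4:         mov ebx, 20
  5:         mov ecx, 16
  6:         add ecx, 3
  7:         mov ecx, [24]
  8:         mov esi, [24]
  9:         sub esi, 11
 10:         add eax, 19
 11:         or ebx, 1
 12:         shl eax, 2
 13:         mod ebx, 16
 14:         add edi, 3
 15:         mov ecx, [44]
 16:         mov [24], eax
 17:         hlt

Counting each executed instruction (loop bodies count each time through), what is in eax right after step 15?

after mov eax, 15: eax=15
after mov edi, -7: edi=-7
after mov esi, -9: esi=-9
after mov ebx, 20: ebx=20
after mov ecx, 16: ecx=16
after add ecx, 3: ecx=16+3=19
after mov ecx, [24]: ecx=M[24]=26
after mov esi, [24]: esi=M[24]=26
after sub esi, 11: esi=26-11=15
after add eax, 19: eax=15+19=34
after or ebx, 1: ebx=20|1=21
after shl eax, 2: eax=34<<2=136
after mod ebx, 16: ebx=21%16=5
after add edi, 3: edi=(-7)+3=-4
after mov ecx, [44]: ecx=M[44]=28
After step 15: eax = 136.

136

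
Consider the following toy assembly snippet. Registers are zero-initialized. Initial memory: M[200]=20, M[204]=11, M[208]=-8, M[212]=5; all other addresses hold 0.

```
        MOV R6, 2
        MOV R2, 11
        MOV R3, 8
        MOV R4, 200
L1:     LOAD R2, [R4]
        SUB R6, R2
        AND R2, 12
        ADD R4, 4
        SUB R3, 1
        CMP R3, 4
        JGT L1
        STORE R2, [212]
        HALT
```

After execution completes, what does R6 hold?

-26

R6=2
R2=11
R3=8
R4=200
R2=M[200]=20
R6=2-20=-18
R2=20&12=4
R4=200+4=204
R3=8-1=7
CMP R3, 4  (cmp 7,4)
JGT L1: taken
R2=M[204]=11
R6=(-18)-11=-29
R2=11&12=8
R4=204+4=208
R3=7-1=6
CMP R3, 4  (cmp 6,4)
JGT L1: taken
R2=M[208]=-8
R6=(-29)-(-8)=-21
R2=(-8)&12=8
R4=208+4=212
R3=6-1=5
CMP R3, 4  (cmp 5,4)
JGT L1: taken
R2=M[212]=5
R6=(-21)-5=-26
R2=5&12=4
R4=212+4=216
R3=5-1=4
CMP R3, 4  (cmp 4,4)
JGT L1: not taken
STORE R2, [212] → M[212]=4
halt.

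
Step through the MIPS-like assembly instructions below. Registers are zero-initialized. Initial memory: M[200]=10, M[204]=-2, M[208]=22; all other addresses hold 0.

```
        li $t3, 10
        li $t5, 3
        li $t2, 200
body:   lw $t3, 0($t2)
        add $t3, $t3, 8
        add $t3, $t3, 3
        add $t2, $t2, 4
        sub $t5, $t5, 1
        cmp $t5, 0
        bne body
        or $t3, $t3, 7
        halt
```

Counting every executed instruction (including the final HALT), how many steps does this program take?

after li $t3, 10: $t3=10
after li $t5, 3: $t5=3
after li $t2, 200: $t2=200
after lw $t3, 0($t2): $t3=M[200]=10
after add $t3, $t3, 8: $t3=10+8=18
after add $t3, $t3, 3: $t3=18+3=21
after add $t2, $t2, 4: $t2=200+4=204
after sub $t5, $t5, 1: $t5=3-1=2
cmp $t5, 0  (cmp 2,0)
bne body: taken
after lw $t3, 0($t2): $t3=M[204]=-2
after add $t3, $t3, 8: $t3=(-2)+8=6
after add $t3, $t3, 3: $t3=6+3=9
after add $t2, $t2, 4: $t2=204+4=208
after sub $t5, $t5, 1: $t5=2-1=1
cmp $t5, 0  (cmp 1,0)
bne body: taken
after lw $t3, 0($t2): $t3=M[208]=22
after add $t3, $t3, 8: $t3=22+8=30
after add $t3, $t3, 3: $t3=30+3=33
after add $t2, $t2, 4: $t2=208+4=212
after sub $t5, $t5, 1: $t5=1-1=0
cmp $t5, 0  (cmp 0,0)
bne body: not taken
after or $t3, $t3, 7: $t3=33|7=39
halt.
Total executed instructions: 26.

26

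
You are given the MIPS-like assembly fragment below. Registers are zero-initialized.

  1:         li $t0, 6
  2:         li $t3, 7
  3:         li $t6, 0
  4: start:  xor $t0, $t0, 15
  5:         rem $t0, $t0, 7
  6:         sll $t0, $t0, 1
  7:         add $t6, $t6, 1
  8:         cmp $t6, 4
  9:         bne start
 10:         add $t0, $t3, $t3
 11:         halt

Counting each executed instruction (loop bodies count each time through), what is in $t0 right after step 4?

9

li $t0, 6 → $t0=6
li $t3, 7 → $t3=7
li $t6, 0 → $t6=0
xor $t0, $t0, 15 → $t0=6^15=9
After step 4: $t0 = 9.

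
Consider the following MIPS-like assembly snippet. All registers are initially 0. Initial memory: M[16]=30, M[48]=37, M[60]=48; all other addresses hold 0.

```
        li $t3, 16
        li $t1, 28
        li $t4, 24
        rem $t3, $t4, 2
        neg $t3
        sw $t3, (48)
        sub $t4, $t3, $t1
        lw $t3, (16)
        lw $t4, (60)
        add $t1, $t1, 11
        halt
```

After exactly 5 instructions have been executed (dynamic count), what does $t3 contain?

0

li $t3, 16 → $t3=16
li $t1, 28 → $t1=28
li $t4, 24 → $t4=24
rem $t3, $t4, 2 → $t3=24%2=0
neg $t3 → $t3=-(0)=0
After step 5: $t3 = 0.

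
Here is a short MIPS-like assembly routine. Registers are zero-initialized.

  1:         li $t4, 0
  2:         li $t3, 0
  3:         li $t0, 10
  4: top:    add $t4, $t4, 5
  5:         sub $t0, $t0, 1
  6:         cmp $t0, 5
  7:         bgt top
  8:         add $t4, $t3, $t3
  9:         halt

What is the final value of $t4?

0

li $t4, 0 → $t4=0
li $t3, 0 → $t3=0
li $t0, 10 → $t0=10
add $t4, $t4, 5 → $t4=0+5=5
sub $t0, $t0, 1 → $t0=10-1=9
cmp $t0, 5  (cmp 9,5)
bgt top: taken
add $t4, $t4, 5 → $t4=5+5=10
sub $t0, $t0, 1 → $t0=9-1=8
cmp $t0, 5  (cmp 8,5)
bgt top: taken
add $t4, $t4, 5 → $t4=10+5=15
sub $t0, $t0, 1 → $t0=8-1=7
cmp $t0, 5  (cmp 7,5)
bgt top: taken
add $t4, $t4, 5 → $t4=15+5=20
sub $t0, $t0, 1 → $t0=7-1=6
cmp $t0, 5  (cmp 6,5)
bgt top: taken
add $t4, $t4, 5 → $t4=20+5=25
sub $t0, $t0, 1 → $t0=6-1=5
cmp $t0, 5  (cmp 5,5)
bgt top: not taken
add $t4, $t3, $t3 → $t4=0+0=0
halt.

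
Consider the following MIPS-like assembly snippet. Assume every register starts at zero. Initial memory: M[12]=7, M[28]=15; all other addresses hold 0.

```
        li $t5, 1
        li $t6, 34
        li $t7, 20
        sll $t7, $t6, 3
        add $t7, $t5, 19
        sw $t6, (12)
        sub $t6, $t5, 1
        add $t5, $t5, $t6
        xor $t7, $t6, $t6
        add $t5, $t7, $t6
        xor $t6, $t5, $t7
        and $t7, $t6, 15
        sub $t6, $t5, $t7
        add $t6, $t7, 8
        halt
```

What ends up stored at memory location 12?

34

after li $t5, 1: $t5=1
after li $t6, 34: $t6=34
after li $t7, 20: $t7=20
after sll $t7, $t6, 3: $t7=34<<3=272
after add $t7, $t5, 19: $t7=1+19=20
sw $t6, (12) → M[12]=34
after sub $t6, $t5, 1: $t6=1-1=0
after add $t5, $t5, $t6: $t5=1+0=1
after xor $t7, $t6, $t6: $t7=0^0=0
after add $t5, $t7, $t6: $t5=0+0=0
after xor $t6, $t5, $t7: $t6=0^0=0
after and $t7, $t6, 15: $t7=0&15=0
after sub $t6, $t5, $t7: $t6=0-0=0
after add $t6, $t7, 8: $t6=0+8=8
halt.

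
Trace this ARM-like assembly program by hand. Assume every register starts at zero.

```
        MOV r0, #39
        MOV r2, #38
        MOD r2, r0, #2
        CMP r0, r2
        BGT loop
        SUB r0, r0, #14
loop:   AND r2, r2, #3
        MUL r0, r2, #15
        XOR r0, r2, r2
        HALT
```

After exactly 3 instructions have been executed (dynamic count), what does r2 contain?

MOV r0, #39 → r0=39
MOV r2, #38 → r2=38
MOD r2, r0, #2 → r2=39%2=1
After step 3: r2 = 1.

1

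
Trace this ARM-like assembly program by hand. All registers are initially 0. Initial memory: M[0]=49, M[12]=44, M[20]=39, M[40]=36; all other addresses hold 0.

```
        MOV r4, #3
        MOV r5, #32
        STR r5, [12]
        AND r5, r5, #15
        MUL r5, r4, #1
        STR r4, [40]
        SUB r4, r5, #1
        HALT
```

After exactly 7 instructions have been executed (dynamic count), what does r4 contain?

after MOV r4, #3: r4=3
after MOV r5, #32: r5=32
STR r5, [12] → M[12]=32
after AND r5, r5, #15: r5=32&15=0
after MUL r5, r4, #1: r5=3*1=3
STR r4, [40] → M[40]=3
after SUB r4, r5, #1: r4=3-1=2
After step 7: r4 = 2.

2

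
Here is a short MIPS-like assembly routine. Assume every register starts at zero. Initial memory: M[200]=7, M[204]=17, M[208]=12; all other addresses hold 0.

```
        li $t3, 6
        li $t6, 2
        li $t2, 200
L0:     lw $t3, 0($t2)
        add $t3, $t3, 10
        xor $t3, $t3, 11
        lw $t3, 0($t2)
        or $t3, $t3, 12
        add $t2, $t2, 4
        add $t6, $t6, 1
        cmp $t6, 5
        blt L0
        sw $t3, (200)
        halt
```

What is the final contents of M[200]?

12

$t3=6
$t6=2
$t2=200
$t3=M[200]=7
$t3=7+10=17
$t3=17^11=26
$t3=M[200]=7
$t3=7|12=15
$t2=200+4=204
$t6=2+1=3
cmp $t6, 5  (cmp 3,5)
blt L0: taken
$t3=M[204]=17
$t3=17+10=27
$t3=27^11=16
$t3=M[204]=17
$t3=17|12=29
$t2=204+4=208
$t6=3+1=4
cmp $t6, 5  (cmp 4,5)
blt L0: taken
$t3=M[208]=12
$t3=12+10=22
$t3=22^11=29
$t3=M[208]=12
$t3=12|12=12
$t2=208+4=212
$t6=4+1=5
cmp $t6, 5  (cmp 5,5)
blt L0: not taken
sw $t3, (200) → M[200]=12
halt.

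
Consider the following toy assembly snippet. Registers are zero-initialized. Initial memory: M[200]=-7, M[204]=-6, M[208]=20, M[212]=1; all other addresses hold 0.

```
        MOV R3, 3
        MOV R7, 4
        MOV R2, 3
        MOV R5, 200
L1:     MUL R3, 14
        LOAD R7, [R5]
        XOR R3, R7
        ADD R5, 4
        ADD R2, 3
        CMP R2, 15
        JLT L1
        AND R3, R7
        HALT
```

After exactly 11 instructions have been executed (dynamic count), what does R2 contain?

6

R3=3
R7=4
R2=3
R5=200
R3=3*14=42
R7=M[200]=-7
R3=42^(-7)=-45
R5=200+4=204
R2=3+3=6
CMP R2, 15  (cmp 6,15)
JLT L1: taken
After step 11: R2 = 6.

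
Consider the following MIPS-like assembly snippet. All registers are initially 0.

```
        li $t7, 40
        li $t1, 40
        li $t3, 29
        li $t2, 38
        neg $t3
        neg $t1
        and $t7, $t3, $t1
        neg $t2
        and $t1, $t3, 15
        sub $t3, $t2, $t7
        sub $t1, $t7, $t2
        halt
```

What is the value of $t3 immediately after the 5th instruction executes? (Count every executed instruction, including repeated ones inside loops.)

-29

li $t7, 40 → $t7=40
li $t1, 40 → $t1=40
li $t3, 29 → $t3=29
li $t2, 38 → $t2=38
neg $t3 → $t3=-(29)=-29
After step 5: $t3 = -29.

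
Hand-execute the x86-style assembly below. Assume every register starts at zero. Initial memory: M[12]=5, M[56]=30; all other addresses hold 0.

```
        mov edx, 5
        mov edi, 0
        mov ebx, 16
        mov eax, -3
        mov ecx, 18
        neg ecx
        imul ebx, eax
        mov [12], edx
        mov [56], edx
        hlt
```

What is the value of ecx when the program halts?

-18

edx=5
edi=0
ebx=16
eax=-3
ecx=18
ecx=-(18)=-18
ebx=16*(-3)=-48
mov [12], edx → M[12]=5
mov [56], edx → M[56]=5
halt.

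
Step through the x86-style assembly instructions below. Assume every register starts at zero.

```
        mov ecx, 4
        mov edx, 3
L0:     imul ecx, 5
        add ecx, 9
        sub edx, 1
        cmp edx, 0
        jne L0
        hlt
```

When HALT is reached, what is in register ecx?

after mov ecx, 4: ecx=4
after mov edx, 3: edx=3
after imul ecx, 5: ecx=4*5=20
after add ecx, 9: ecx=20+9=29
after sub edx, 1: edx=3-1=2
cmp edx, 0  (cmp 2,0)
jne L0: taken
after imul ecx, 5: ecx=29*5=145
after add ecx, 9: ecx=145+9=154
after sub edx, 1: edx=2-1=1
cmp edx, 0  (cmp 1,0)
jne L0: taken
after imul ecx, 5: ecx=154*5=770
after add ecx, 9: ecx=770+9=779
after sub edx, 1: edx=1-1=0
cmp edx, 0  (cmp 0,0)
jne L0: not taken
halt.

779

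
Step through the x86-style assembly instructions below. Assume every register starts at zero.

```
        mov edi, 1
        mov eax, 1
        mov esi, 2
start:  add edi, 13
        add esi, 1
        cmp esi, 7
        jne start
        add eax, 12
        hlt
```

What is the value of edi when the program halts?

edi=1
eax=1
esi=2
edi=1+13=14
esi=2+1=3
cmp esi, 7  (cmp 3,7)
jne start: taken
edi=14+13=27
esi=3+1=4
cmp esi, 7  (cmp 4,7)
jne start: taken
edi=27+13=40
esi=4+1=5
cmp esi, 7  (cmp 5,7)
jne start: taken
edi=40+13=53
esi=5+1=6
cmp esi, 7  (cmp 6,7)
jne start: taken
edi=53+13=66
esi=6+1=7
cmp esi, 7  (cmp 7,7)
jne start: not taken
eax=1+12=13
halt.

66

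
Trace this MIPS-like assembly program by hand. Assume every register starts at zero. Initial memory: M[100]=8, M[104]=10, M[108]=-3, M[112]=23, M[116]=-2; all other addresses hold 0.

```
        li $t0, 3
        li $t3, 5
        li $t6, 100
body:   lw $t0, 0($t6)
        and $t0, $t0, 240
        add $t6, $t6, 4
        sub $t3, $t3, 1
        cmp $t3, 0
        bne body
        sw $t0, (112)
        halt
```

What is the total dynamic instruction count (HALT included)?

li $t0, 3 → $t0=3
li $t3, 5 → $t3=5
li $t6, 100 → $t6=100
lw $t0, 0($t6) → $t0=M[100]=8
and $t0, $t0, 240 → $t0=8&240=0
add $t6, $t6, 4 → $t6=100+4=104
sub $t3, $t3, 1 → $t3=5-1=4
cmp $t3, 0  (cmp 4,0)
bne body: taken
lw $t0, 0($t6) → $t0=M[104]=10
and $t0, $t0, 240 → $t0=10&240=0
add $t6, $t6, 4 → $t6=104+4=108
sub $t3, $t3, 1 → $t3=4-1=3
cmp $t3, 0  (cmp 3,0)
bne body: taken
lw $t0, 0($t6) → $t0=M[108]=-3
and $t0, $t0, 240 → $t0=(-3)&240=240
add $t6, $t6, 4 → $t6=108+4=112
sub $t3, $t3, 1 → $t3=3-1=2
cmp $t3, 0  (cmp 2,0)
bne body: taken
lw $t0, 0($t6) → $t0=M[112]=23
and $t0, $t0, 240 → $t0=23&240=16
add $t6, $t6, 4 → $t6=112+4=116
sub $t3, $t3, 1 → $t3=2-1=1
cmp $t3, 0  (cmp 1,0)
bne body: taken
lw $t0, 0($t6) → $t0=M[116]=-2
and $t0, $t0, 240 → $t0=(-2)&240=240
add $t6, $t6, 4 → $t6=116+4=120
sub $t3, $t3, 1 → $t3=1-1=0
cmp $t3, 0  (cmp 0,0)
bne body: not taken
sw $t0, (112) → M[112]=240
halt.
Total executed instructions: 35.

35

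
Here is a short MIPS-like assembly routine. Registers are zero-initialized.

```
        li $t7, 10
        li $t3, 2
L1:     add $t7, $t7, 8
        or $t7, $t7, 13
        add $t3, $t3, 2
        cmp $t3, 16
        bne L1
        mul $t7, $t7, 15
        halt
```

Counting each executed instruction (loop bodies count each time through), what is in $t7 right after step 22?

$t7=10
$t3=2
$t7=10+8=18
$t7=18|13=31
$t3=2+2=4
cmp $t3, 16  (cmp 4,16)
bne L1: taken
$t7=31+8=39
$t7=39|13=47
$t3=4+2=6
cmp $t3, 16  (cmp 6,16)
bne L1: taken
$t7=47+8=55
$t7=55|13=63
$t3=6+2=8
cmp $t3, 16  (cmp 8,16)
bne L1: taken
$t7=63+8=71
$t7=71|13=79
$t3=8+2=10
cmp $t3, 16  (cmp 10,16)
bne L1: taken
After step 22: $t7 = 79.

79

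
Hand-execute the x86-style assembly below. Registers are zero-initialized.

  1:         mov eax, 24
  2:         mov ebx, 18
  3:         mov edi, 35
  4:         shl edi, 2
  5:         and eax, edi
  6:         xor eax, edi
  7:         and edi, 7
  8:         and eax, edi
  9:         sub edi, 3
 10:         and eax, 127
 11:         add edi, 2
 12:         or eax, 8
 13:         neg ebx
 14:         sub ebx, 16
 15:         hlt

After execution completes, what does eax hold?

eax=24
ebx=18
edi=35
edi=35<<2=140
eax=24&140=8
eax=8^140=132
edi=140&7=4
eax=132&4=4
edi=4-3=1
eax=4&127=4
edi=1+2=3
eax=4|8=12
ebx=-(18)=-18
ebx=(-18)-16=-34
halt.

12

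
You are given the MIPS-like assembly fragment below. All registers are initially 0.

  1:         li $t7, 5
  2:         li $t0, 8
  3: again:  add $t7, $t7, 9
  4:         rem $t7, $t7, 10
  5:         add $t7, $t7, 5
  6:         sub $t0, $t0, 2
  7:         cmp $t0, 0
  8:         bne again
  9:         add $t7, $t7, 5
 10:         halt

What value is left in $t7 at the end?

li $t7, 5 → $t7=5
li $t0, 8 → $t0=8
add $t7, $t7, 9 → $t7=5+9=14
rem $t7, $t7, 10 → $t7=14%10=4
add $t7, $t7, 5 → $t7=4+5=9
sub $t0, $t0, 2 → $t0=8-2=6
cmp $t0, 0  (cmp 6,0)
bne again: taken
add $t7, $t7, 9 → $t7=9+9=18
rem $t7, $t7, 10 → $t7=18%10=8
add $t7, $t7, 5 → $t7=8+5=13
sub $t0, $t0, 2 → $t0=6-2=4
cmp $t0, 0  (cmp 4,0)
bne again: taken
add $t7, $t7, 9 → $t7=13+9=22
rem $t7, $t7, 10 → $t7=22%10=2
add $t7, $t7, 5 → $t7=2+5=7
sub $t0, $t0, 2 → $t0=4-2=2
cmp $t0, 0  (cmp 2,0)
bne again: taken
add $t7, $t7, 9 → $t7=7+9=16
rem $t7, $t7, 10 → $t7=16%10=6
add $t7, $t7, 5 → $t7=6+5=11
sub $t0, $t0, 2 → $t0=2-2=0
cmp $t0, 0  (cmp 0,0)
bne again: not taken
add $t7, $t7, 5 → $t7=11+5=16
halt.

16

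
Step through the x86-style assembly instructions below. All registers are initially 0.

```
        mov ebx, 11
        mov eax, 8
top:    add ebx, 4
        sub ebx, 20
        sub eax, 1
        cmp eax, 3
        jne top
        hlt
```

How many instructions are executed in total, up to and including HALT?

28

ebx=11
eax=8
ebx=11+4=15
ebx=15-20=-5
eax=8-1=7
cmp eax, 3  (cmp 7,3)
jne top: taken
ebx=(-5)+4=-1
ebx=(-1)-20=-21
eax=7-1=6
cmp eax, 3  (cmp 6,3)
jne top: taken
ebx=(-21)+4=-17
ebx=(-17)-20=-37
eax=6-1=5
cmp eax, 3  (cmp 5,3)
jne top: taken
ebx=(-37)+4=-33
ebx=(-33)-20=-53
eax=5-1=4
cmp eax, 3  (cmp 4,3)
jne top: taken
ebx=(-53)+4=-49
ebx=(-49)-20=-69
eax=4-1=3
cmp eax, 3  (cmp 3,3)
jne top: not taken
halt.
Total executed instructions: 28.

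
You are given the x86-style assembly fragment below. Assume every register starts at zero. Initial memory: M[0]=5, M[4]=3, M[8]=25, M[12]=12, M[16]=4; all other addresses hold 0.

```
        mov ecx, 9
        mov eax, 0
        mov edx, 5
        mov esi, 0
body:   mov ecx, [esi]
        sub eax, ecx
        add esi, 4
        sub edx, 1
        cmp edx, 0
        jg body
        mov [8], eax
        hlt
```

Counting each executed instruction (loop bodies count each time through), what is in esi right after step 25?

16

ecx=9
eax=0
edx=5
esi=0
ecx=M[0]=5
eax=0-5=-5
esi=0+4=4
edx=5-1=4
cmp edx, 0  (cmp 4,0)
jg body: taken
ecx=M[4]=3
eax=(-5)-3=-8
esi=4+4=8
edx=4-1=3
cmp edx, 0  (cmp 3,0)
jg body: taken
ecx=M[8]=25
eax=(-8)-25=-33
esi=8+4=12
edx=3-1=2
cmp edx, 0  (cmp 2,0)
jg body: taken
ecx=M[12]=12
eax=(-33)-12=-45
esi=12+4=16
After step 25: esi = 16.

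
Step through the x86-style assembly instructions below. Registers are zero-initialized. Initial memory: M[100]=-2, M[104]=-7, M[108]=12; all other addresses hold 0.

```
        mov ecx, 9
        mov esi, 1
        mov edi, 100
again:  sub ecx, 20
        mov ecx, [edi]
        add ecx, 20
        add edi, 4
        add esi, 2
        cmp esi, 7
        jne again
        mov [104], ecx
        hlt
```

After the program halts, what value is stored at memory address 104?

mov ecx, 9 → ecx=9
mov esi, 1 → esi=1
mov edi, 100 → edi=100
sub ecx, 20 → ecx=9-20=-11
mov ecx, [edi] → ecx=M[100]=-2
add ecx, 20 → ecx=(-2)+20=18
add edi, 4 → edi=100+4=104
add esi, 2 → esi=1+2=3
cmp esi, 7  (cmp 3,7)
jne again: taken
sub ecx, 20 → ecx=18-20=-2
mov ecx, [edi] → ecx=M[104]=-7
add ecx, 20 → ecx=(-7)+20=13
add edi, 4 → edi=104+4=108
add esi, 2 → esi=3+2=5
cmp esi, 7  (cmp 5,7)
jne again: taken
sub ecx, 20 → ecx=13-20=-7
mov ecx, [edi] → ecx=M[108]=12
add ecx, 20 → ecx=12+20=32
add edi, 4 → edi=108+4=112
add esi, 2 → esi=5+2=7
cmp esi, 7  (cmp 7,7)
jne again: not taken
mov [104], ecx → M[104]=32
halt.

32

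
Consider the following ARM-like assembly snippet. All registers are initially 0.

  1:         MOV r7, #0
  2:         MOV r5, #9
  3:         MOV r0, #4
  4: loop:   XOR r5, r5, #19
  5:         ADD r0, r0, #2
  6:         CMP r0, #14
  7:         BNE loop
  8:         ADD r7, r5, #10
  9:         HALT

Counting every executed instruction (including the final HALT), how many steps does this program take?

25

r7=0
r5=9
r0=4
r5=9^19=26
r0=4+2=6
CMP r0, #14  (cmp 6,14)
BNE loop: taken
r5=26^19=9
r0=6+2=8
CMP r0, #14  (cmp 8,14)
BNE loop: taken
r5=9^19=26
r0=8+2=10
CMP r0, #14  (cmp 10,14)
BNE loop: taken
r5=26^19=9
r0=10+2=12
CMP r0, #14  (cmp 12,14)
BNE loop: taken
r5=9^19=26
r0=12+2=14
CMP r0, #14  (cmp 14,14)
BNE loop: not taken
r7=26+10=36
halt.
Total executed instructions: 25.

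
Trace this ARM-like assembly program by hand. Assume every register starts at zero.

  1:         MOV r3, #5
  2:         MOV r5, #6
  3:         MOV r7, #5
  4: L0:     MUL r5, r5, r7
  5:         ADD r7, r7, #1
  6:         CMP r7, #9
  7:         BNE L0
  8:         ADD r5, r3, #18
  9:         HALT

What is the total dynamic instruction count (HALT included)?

21

r3=5
r5=6
r7=5
r5=6*5=30
r7=5+1=6
CMP r7, #9  (cmp 6,9)
BNE L0: taken
r5=30*6=180
r7=6+1=7
CMP r7, #9  (cmp 7,9)
BNE L0: taken
r5=180*7=1260
r7=7+1=8
CMP r7, #9  (cmp 8,9)
BNE L0: taken
r5=1260*8=10080
r7=8+1=9
CMP r7, #9  (cmp 9,9)
BNE L0: not taken
r5=5+18=23
halt.
Total executed instructions: 21.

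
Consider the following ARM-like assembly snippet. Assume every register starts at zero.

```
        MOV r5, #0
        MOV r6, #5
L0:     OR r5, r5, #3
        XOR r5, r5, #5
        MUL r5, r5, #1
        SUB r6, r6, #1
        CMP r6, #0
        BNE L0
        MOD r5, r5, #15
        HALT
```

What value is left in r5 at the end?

r5=0
r6=5
r5=0|3=3
r5=3^5=6
r5=6*1=6
r6=5-1=4
CMP r6, #0  (cmp 4,0)
BNE L0: taken
r5=6|3=7
r5=7^5=2
r5=2*1=2
r6=4-1=3
CMP r6, #0  (cmp 3,0)
BNE L0: taken
r5=2|3=3
r5=3^5=6
r5=6*1=6
r6=3-1=2
CMP r6, #0  (cmp 2,0)
BNE L0: taken
r5=6|3=7
r5=7^5=2
r5=2*1=2
r6=2-1=1
CMP r6, #0  (cmp 1,0)
BNE L0: taken
r5=2|3=3
r5=3^5=6
r5=6*1=6
r6=1-1=0
CMP r6, #0  (cmp 0,0)
BNE L0: not taken
r5=6%15=6
halt.

6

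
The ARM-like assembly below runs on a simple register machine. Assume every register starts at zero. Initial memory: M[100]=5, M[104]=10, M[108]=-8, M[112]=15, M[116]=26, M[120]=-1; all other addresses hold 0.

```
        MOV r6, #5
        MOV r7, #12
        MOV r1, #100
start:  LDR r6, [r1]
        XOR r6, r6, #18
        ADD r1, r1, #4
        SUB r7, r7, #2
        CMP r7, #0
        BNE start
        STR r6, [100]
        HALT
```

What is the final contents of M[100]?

after MOV r6, #5: r6=5
after MOV r7, #12: r7=12
after MOV r1, #100: r1=100
after LDR r6, [r1]: r6=M[100]=5
after XOR r6, r6, #18: r6=5^18=23
after ADD r1, r1, #4: r1=100+4=104
after SUB r7, r7, #2: r7=12-2=10
CMP r7, #0  (cmp 10,0)
BNE start: taken
after LDR r6, [r1]: r6=M[104]=10
after XOR r6, r6, #18: r6=10^18=24
after ADD r1, r1, #4: r1=104+4=108
after SUB r7, r7, #2: r7=10-2=8
CMP r7, #0  (cmp 8,0)
BNE start: taken
after LDR r6, [r1]: r6=M[108]=-8
after XOR r6, r6, #18: r6=(-8)^18=-22
after ADD r1, r1, #4: r1=108+4=112
after SUB r7, r7, #2: r7=8-2=6
CMP r7, #0  (cmp 6,0)
BNE start: taken
after LDR r6, [r1]: r6=M[112]=15
after XOR r6, r6, #18: r6=15^18=29
after ADD r1, r1, #4: r1=112+4=116
after SUB r7, r7, #2: r7=6-2=4
CMP r7, #0  (cmp 4,0)
BNE start: taken
after LDR r6, [r1]: r6=M[116]=26
after XOR r6, r6, #18: r6=26^18=8
after ADD r1, r1, #4: r1=116+4=120
after SUB r7, r7, #2: r7=4-2=2
CMP r7, #0  (cmp 2,0)
BNE start: taken
after LDR r6, [r1]: r6=M[120]=-1
after XOR r6, r6, #18: r6=(-1)^18=-19
after ADD r1, r1, #4: r1=120+4=124
after SUB r7, r7, #2: r7=2-2=0
CMP r7, #0  (cmp 0,0)
BNE start: not taken
STR r6, [100] → M[100]=-19
halt.

-19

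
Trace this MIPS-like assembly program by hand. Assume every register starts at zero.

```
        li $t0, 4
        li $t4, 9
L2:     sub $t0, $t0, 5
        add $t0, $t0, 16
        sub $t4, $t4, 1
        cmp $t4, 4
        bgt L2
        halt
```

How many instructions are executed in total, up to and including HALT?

28

after li $t0, 4: $t0=4
after li $t4, 9: $t4=9
after sub $t0, $t0, 5: $t0=4-5=-1
after add $t0, $t0, 16: $t0=(-1)+16=15
after sub $t4, $t4, 1: $t4=9-1=8
cmp $t4, 4  (cmp 8,4)
bgt L2: taken
after sub $t0, $t0, 5: $t0=15-5=10
after add $t0, $t0, 16: $t0=10+16=26
after sub $t4, $t4, 1: $t4=8-1=7
cmp $t4, 4  (cmp 7,4)
bgt L2: taken
after sub $t0, $t0, 5: $t0=26-5=21
after add $t0, $t0, 16: $t0=21+16=37
after sub $t4, $t4, 1: $t4=7-1=6
cmp $t4, 4  (cmp 6,4)
bgt L2: taken
after sub $t0, $t0, 5: $t0=37-5=32
after add $t0, $t0, 16: $t0=32+16=48
after sub $t4, $t4, 1: $t4=6-1=5
cmp $t4, 4  (cmp 5,4)
bgt L2: taken
after sub $t0, $t0, 5: $t0=48-5=43
after add $t0, $t0, 16: $t0=43+16=59
after sub $t4, $t4, 1: $t4=5-1=4
cmp $t4, 4  (cmp 4,4)
bgt L2: not taken
halt.
Total executed instructions: 28.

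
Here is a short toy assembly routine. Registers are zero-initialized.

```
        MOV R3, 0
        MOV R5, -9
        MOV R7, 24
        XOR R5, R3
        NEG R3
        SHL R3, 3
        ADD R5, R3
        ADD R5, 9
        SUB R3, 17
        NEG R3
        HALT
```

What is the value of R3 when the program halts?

17

MOV R3, 0 → R3=0
MOV R5, -9 → R5=-9
MOV R7, 24 → R7=24
XOR R5, R3 → R5=(-9)^0=-9
NEG R3 → R3=-(0)=0
SHL R3, 3 → R3=0<<3=0
ADD R5, R3 → R5=(-9)+0=-9
ADD R5, 9 → R5=(-9)+9=0
SUB R3, 17 → R3=0-17=-17
NEG R3 → R3=-(-17)=17
halt.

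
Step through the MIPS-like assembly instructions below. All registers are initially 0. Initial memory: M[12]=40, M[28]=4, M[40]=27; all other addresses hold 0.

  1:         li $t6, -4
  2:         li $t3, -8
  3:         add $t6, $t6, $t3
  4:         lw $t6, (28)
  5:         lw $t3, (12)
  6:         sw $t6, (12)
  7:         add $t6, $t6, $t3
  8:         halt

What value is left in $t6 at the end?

44

after li $t6, -4: $t6=-4
after li $t3, -8: $t3=-8
after add $t6, $t6, $t3: $t6=(-4)+(-8)=-12
after lw $t6, (28): $t6=M[28]=4
after lw $t3, (12): $t3=M[12]=40
sw $t6, (12) → M[12]=4
after add $t6, $t6, $t3: $t6=4+40=44
halt.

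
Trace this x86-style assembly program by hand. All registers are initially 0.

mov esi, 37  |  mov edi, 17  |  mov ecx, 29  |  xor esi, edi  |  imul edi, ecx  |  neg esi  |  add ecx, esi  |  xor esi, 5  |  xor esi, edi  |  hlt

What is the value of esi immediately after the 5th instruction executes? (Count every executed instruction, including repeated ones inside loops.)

52

mov esi, 37 → esi=37
mov edi, 17 → edi=17
mov ecx, 29 → ecx=29
xor esi, edi → esi=37^17=52
imul edi, ecx → edi=17*29=493
After step 5: esi = 52.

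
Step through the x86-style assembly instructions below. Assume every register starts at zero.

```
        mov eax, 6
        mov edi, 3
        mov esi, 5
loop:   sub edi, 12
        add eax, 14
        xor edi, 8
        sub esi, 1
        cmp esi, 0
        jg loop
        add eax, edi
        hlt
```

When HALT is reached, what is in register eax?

27

mov eax, 6 → eax=6
mov edi, 3 → edi=3
mov esi, 5 → esi=5
sub edi, 12 → edi=3-12=-9
add eax, 14 → eax=6+14=20
xor edi, 8 → edi=(-9)^8=-1
sub esi, 1 → esi=5-1=4
cmp esi, 0  (cmp 4,0)
jg loop: taken
sub edi, 12 → edi=(-1)-12=-13
add eax, 14 → eax=20+14=34
xor edi, 8 → edi=(-13)^8=-5
sub esi, 1 → esi=4-1=3
cmp esi, 0  (cmp 3,0)
jg loop: taken
sub edi, 12 → edi=(-5)-12=-17
add eax, 14 → eax=34+14=48
xor edi, 8 → edi=(-17)^8=-25
sub esi, 1 → esi=3-1=2
cmp esi, 0  (cmp 2,0)
jg loop: taken
sub edi, 12 → edi=(-25)-12=-37
add eax, 14 → eax=48+14=62
xor edi, 8 → edi=(-37)^8=-45
sub esi, 1 → esi=2-1=1
cmp esi, 0  (cmp 1,0)
jg loop: taken
sub edi, 12 → edi=(-45)-12=-57
add eax, 14 → eax=62+14=76
xor edi, 8 → edi=(-57)^8=-49
sub esi, 1 → esi=1-1=0
cmp esi, 0  (cmp 0,0)
jg loop: not taken
add eax, edi → eax=76+(-49)=27
halt.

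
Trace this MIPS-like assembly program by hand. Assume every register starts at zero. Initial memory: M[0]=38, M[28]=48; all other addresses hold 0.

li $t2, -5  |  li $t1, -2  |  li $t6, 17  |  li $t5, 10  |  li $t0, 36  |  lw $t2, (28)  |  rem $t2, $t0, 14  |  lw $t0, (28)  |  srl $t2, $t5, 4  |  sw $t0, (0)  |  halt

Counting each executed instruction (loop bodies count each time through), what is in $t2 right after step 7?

8

after li $t2, -5: $t2=-5
after li $t1, -2: $t1=-2
after li $t6, 17: $t6=17
after li $t5, 10: $t5=10
after li $t0, 36: $t0=36
after lw $t2, (28): $t2=M[28]=48
after rem $t2, $t0, 14: $t2=36%14=8
After step 7: $t2 = 8.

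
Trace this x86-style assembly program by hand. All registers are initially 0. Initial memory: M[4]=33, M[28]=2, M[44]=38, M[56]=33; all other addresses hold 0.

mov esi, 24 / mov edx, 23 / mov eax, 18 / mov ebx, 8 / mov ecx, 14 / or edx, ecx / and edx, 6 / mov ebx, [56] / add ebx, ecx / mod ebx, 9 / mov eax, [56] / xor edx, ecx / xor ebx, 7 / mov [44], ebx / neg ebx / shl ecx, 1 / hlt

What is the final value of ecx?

28

after mov esi, 24: esi=24
after mov edx, 23: edx=23
after mov eax, 18: eax=18
after mov ebx, 8: ebx=8
after mov ecx, 14: ecx=14
after or edx, ecx: edx=23|14=31
after and edx, 6: edx=31&6=6
after mov ebx, [56]: ebx=M[56]=33
after add ebx, ecx: ebx=33+14=47
after mod ebx, 9: ebx=47%9=2
after mov eax, [56]: eax=M[56]=33
after xor edx, ecx: edx=6^14=8
after xor ebx, 7: ebx=2^7=5
mov [44], ebx → M[44]=5
after neg ebx: ebx=-(5)=-5
after shl ecx, 1: ecx=14<<1=28
halt.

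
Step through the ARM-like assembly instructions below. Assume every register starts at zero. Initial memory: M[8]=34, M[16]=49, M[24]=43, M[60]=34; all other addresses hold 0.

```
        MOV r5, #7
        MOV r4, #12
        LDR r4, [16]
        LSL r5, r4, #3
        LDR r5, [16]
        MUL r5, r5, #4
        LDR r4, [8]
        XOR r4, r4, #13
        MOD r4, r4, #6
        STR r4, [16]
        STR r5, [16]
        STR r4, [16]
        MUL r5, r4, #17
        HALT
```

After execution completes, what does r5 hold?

85

after MOV r5, #7: r5=7
after MOV r4, #12: r4=12
after LDR r4, [16]: r4=M[16]=49
after LSL r5, r4, #3: r5=49<<3=392
after LDR r5, [16]: r5=M[16]=49
after MUL r5, r5, #4: r5=49*4=196
after LDR r4, [8]: r4=M[8]=34
after XOR r4, r4, #13: r4=34^13=47
after MOD r4, r4, #6: r4=47%6=5
STR r4, [16] → M[16]=5
STR r5, [16] → M[16]=196
STR r4, [16] → M[16]=5
after MUL r5, r4, #17: r5=5*17=85
halt.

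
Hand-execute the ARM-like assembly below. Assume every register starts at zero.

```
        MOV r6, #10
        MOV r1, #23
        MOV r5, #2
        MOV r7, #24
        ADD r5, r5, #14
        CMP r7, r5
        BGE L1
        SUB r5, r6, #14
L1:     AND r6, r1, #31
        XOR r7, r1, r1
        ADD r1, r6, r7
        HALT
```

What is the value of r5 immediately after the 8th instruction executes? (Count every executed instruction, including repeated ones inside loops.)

16

MOV r6, #10 → r6=10
MOV r1, #23 → r1=23
MOV r5, #2 → r5=2
MOV r7, #24 → r7=24
ADD r5, r5, #14 → r5=2+14=16
CMP r7, r5  (cmp 24,16)
BGE L1: taken
AND r6, r1, #31 → r6=23&31=23
After step 8: r5 = 16.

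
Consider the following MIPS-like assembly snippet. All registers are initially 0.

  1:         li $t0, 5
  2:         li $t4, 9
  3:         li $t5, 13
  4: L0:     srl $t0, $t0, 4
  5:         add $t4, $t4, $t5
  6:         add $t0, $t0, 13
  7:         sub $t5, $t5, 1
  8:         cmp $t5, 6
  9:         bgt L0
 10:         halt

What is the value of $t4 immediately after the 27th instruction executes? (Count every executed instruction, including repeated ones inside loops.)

$t0=5
$t4=9
$t5=13
$t0=5>>4=0
$t4=9+13=22
$t0=0+13=13
$t5=13-1=12
cmp $t5, 6  (cmp 12,6)
bgt L0: taken
$t0=13>>4=0
$t4=22+12=34
$t0=0+13=13
$t5=12-1=11
cmp $t5, 6  (cmp 11,6)
bgt L0: taken
$t0=13>>4=0
$t4=34+11=45
$t0=0+13=13
$t5=11-1=10
cmp $t5, 6  (cmp 10,6)
bgt L0: taken
$t0=13>>4=0
$t4=45+10=55
$t0=0+13=13
$t5=10-1=9
cmp $t5, 6  (cmp 9,6)
bgt L0: taken
After step 27: $t4 = 55.

55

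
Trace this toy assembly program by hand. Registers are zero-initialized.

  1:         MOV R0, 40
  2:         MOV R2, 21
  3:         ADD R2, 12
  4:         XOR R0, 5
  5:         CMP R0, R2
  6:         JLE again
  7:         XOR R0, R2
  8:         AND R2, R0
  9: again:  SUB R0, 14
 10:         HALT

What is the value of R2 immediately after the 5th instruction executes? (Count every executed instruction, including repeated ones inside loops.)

R0=40
R2=21
R2=21+12=33
R0=40^5=45
CMP R0, R2  (cmp 45,33)
After step 5: R2 = 33.

33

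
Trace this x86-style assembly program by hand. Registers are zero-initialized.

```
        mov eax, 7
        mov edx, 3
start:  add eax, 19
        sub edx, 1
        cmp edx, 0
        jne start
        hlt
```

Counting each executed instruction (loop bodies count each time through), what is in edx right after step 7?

2

after mov eax, 7: eax=7
after mov edx, 3: edx=3
after add eax, 19: eax=7+19=26
after sub edx, 1: edx=3-1=2
cmp edx, 0  (cmp 2,0)
jne start: taken
after add eax, 19: eax=26+19=45
After step 7: edx = 2.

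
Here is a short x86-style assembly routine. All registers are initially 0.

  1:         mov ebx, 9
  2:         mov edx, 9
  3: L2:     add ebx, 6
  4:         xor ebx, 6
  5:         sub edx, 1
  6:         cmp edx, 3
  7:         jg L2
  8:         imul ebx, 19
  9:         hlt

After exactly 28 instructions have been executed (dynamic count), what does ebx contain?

mov ebx, 9 → ebx=9
mov edx, 9 → edx=9
add ebx, 6 → ebx=9+6=15
xor ebx, 6 → ebx=15^6=9
sub edx, 1 → edx=9-1=8
cmp edx, 3  (cmp 8,3)
jg L2: taken
add ebx, 6 → ebx=9+6=15
xor ebx, 6 → ebx=15^6=9
sub edx, 1 → edx=8-1=7
cmp edx, 3  (cmp 7,3)
jg L2: taken
add ebx, 6 → ebx=9+6=15
xor ebx, 6 → ebx=15^6=9
sub edx, 1 → edx=7-1=6
cmp edx, 3  (cmp 6,3)
jg L2: taken
add ebx, 6 → ebx=9+6=15
xor ebx, 6 → ebx=15^6=9
sub edx, 1 → edx=6-1=5
cmp edx, 3  (cmp 5,3)
jg L2: taken
add ebx, 6 → ebx=9+6=15
xor ebx, 6 → ebx=15^6=9
sub edx, 1 → edx=5-1=4
cmp edx, 3  (cmp 4,3)
jg L2: taken
add ebx, 6 → ebx=9+6=15
After step 28: ebx = 15.

15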